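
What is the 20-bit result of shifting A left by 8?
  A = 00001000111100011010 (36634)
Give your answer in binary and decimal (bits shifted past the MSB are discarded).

Shift left by 8: drop the top 8 bit(s), append 8 zero(s) on the right.
  00001000111100011010  ->  discard [00001000], keep [111100011010], append 00000000
= 11110001101000000000

Answer: 11110001101000000000 (989696)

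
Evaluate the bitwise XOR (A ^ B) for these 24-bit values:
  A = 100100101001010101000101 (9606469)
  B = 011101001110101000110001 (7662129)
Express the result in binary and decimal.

Apply ^ to each column (1 where bits differ):
  100100101001010101000101
^ 011101001110101000110001
--------------------------
  111001100111111101110100

Answer: 111001100111111101110100 (15105908)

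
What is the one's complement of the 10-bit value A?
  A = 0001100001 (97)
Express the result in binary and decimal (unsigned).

Flip each bit (0->1, 1->0):
  0001100001
  1110011110

Answer: 1110011110 (926)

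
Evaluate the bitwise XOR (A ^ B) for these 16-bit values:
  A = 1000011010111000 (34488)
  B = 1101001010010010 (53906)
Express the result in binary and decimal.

Apply ^ to each column (1 where bits differ):
  1000011010111000
^ 1101001010010010
------------------
  0101010000101010

Answer: 0101010000101010 (21546)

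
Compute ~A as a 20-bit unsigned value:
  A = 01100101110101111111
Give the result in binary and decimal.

Flip each bit (0->1, 1->0):
  01100101110101111111
  10011010001010000000

Answer: 10011010001010000000 (631424)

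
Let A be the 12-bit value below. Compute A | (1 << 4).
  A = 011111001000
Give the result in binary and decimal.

Mask = 1 << 4 = 000000010000
Bit 4 of A is 0, so OR-ing with the mask flips it to 1.
  011111001000
| 000000010000
--------------
  011111011000

Answer: 011111011000 (2008)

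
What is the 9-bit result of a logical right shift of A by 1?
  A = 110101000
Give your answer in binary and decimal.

Logical shift right by 1: drop the bottom 1 bit(s), prepend 1 zero(s) on the left.
  110101000  ->  keep [11010100], discard [0], prepend 0
= 011010100

Answer: 011010100 (212)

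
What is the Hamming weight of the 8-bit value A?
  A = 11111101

11111101
1-bits at positions (from bit 0 = LSB): 0, 2, 3, 4, 5, 6, 7
Count = 7

Answer: 7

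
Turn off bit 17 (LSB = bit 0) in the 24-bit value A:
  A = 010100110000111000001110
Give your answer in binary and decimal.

Mask = ~(1 << 17) = 111111011111111111111111
Bit 17 of A is 1, so AND-ing with the mask clears it to 0.
  010100110000111000001110
& 111111011111111111111111
--------------------------
  010100010000111000001110

Answer: 010100010000111000001110 (5312014)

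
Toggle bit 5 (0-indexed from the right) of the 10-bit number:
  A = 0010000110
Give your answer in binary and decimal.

Mask = 1 << 5 = 0000100000
Bit 5 of A is 0; XOR with the mask flips it to 1.
  0010000110
^ 0000100000
------------
  0010100110

Answer: 0010100110 (166)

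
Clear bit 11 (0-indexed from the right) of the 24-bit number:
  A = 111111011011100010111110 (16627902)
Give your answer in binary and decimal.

Mask = ~(1 << 11) = 111111111111011111111111
Bit 11 of A is 1, so AND-ing with the mask clears it to 0.
  111111011011100010111110
& 111111111111011111111111
--------------------------
  111111011011000010111110

Answer: 111111011011000010111110 (16625854)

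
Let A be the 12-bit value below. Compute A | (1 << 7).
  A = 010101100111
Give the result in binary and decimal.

Mask = 1 << 7 = 000010000000
Bit 7 of A is 0, so OR-ing with the mask flips it to 1.
  010101100111
| 000010000000
--------------
  010111100111

Answer: 010111100111 (1511)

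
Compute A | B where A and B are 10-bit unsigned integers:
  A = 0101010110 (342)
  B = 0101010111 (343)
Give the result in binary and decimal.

Apply | to each column (1 where either bit is 1):
  0101010110
| 0101010111
------------
  0101010111

Answer: 0101010111 (343)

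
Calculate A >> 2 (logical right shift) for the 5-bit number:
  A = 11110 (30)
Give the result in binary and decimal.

Logical shift right by 2: drop the bottom 2 bit(s), prepend 2 zero(s) on the left.
  11110  ->  keep [111], discard [10], prepend 00
= 00111

Answer: 00111 (7)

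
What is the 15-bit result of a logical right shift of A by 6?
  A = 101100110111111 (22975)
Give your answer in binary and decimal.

Logical shift right by 6: drop the bottom 6 bit(s), prepend 6 zero(s) on the left.
  101100110111111  ->  keep [101100110], discard [111111], prepend 000000
= 000000101100110

Answer: 000000101100110 (358)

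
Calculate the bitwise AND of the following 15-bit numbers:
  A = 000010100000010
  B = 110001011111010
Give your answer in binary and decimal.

Apply & to each column (1 only where both bits are 1):
  000010100000010
& 110001011111010
-----------------
  000000000000010

Answer: 000000000000010 (2)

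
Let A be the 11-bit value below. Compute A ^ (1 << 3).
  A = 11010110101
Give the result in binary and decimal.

Mask = 1 << 3 = 00000001000
Bit 3 of A is 0; XOR with the mask flips it to 1.
  11010110101
^ 00000001000
-------------
  11010111101

Answer: 11010111101 (1725)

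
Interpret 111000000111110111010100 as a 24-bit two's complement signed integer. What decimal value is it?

MSB is 1, so the value is negative. Find the magnitude:
1. Invert bits:  000111111000001000101011
2. Add 1:        000111111000001000101100  = 2064940
3. Apply sign:   -2064940

Answer: -2064940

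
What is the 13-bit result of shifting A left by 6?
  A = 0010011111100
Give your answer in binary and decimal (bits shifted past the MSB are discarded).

Shift left by 6: drop the top 6 bit(s), append 6 zero(s) on the right.
  0010011111100  ->  discard [001001], keep [1111100], append 000000
= 1111100000000

Answer: 1111100000000 (7936)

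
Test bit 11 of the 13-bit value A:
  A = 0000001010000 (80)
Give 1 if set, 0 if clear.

Bit 11 is the 12th from the right.
  0000001010000
   ^
That bit is 0.

Answer: 0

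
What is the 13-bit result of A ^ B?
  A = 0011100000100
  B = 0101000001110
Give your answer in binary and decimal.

Apply ^ to each column (1 where bits differ):
  0011100000100
^ 0101000001110
---------------
  0110100001010

Answer: 0110100001010 (3338)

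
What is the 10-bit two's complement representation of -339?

1. Binary of +339:  0101010011
2. Invert bits:     1010101100
3. Add 1:           1010101101

Answer: 1010101101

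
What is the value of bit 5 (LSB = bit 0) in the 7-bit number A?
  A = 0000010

Bit 5 is the 6th from the right.
  0000010
   ^
That bit is 0.

Answer: 0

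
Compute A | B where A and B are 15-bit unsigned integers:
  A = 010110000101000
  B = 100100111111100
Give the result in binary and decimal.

Apply | to each column (1 where either bit is 1):
  010110000101000
| 100100111111100
-----------------
  110110111111100

Answer: 110110111111100 (28156)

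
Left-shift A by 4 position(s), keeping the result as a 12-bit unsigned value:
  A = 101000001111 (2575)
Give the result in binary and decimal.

Shift left by 4: drop the top 4 bit(s), append 4 zero(s) on the right.
  101000001111  ->  discard [1010], keep [00001111], append 0000
= 000011110000

Answer: 000011110000 (240)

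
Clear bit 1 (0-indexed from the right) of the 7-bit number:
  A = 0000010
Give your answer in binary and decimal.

Mask = ~(1 << 1) = 1111101
Bit 1 of A is 1, so AND-ing with the mask clears it to 0.
  0000010
& 1111101
---------
  0000000

Answer: 0000000 (0)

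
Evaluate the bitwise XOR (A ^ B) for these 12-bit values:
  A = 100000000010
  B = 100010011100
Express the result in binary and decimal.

Apply ^ to each column (1 where bits differ):
  100000000010
^ 100010011100
--------------
  000010011110

Answer: 000010011110 (158)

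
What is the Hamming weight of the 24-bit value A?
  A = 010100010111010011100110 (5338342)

010100010111010011100110
1-bits at positions (from bit 0 = LSB): 1, 2, 5, 6, 7, 10, 12, 13, 14, 16, 20, 22
Count = 12

Answer: 12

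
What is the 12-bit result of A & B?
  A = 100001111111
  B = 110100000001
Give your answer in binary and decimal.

Apply & to each column (1 only where both bits are 1):
  100001111111
& 110100000001
--------------
  100000000001

Answer: 100000000001 (2049)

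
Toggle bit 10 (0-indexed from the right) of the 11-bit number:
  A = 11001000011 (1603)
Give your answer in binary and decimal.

Mask = 1 << 10 = 10000000000
Bit 10 of A is 1; XOR with the mask flips it to 0.
  11001000011
^ 10000000000
-------------
  01001000011

Answer: 01001000011 (579)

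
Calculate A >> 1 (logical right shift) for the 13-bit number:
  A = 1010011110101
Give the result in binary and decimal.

Logical shift right by 1: drop the bottom 1 bit(s), prepend 1 zero(s) on the left.
  1010011110101  ->  keep [101001111010], discard [1], prepend 0
= 0101001111010

Answer: 0101001111010 (2682)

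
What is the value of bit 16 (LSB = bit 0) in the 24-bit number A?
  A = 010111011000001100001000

Bit 16 is the 17th from the right.
  010111011000001100001000
         ^
That bit is 1.

Answer: 1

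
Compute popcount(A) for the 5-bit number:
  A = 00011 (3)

00011
1-bits at positions (from bit 0 = LSB): 0, 1
Count = 2

Answer: 2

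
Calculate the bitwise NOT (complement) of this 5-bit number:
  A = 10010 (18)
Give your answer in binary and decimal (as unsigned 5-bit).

Flip each bit (0->1, 1->0):
  10010
  01101

Answer: 01101 (13)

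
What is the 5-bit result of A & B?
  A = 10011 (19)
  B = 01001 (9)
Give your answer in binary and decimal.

Apply & to each column (1 only where both bits are 1):
  10011
& 01001
-------
  00001

Answer: 00001 (1)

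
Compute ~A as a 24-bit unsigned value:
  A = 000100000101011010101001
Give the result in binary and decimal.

Flip each bit (0->1, 1->0):
  000100000101011010101001
  111011111010100101010110

Answer: 111011111010100101010110 (15706454)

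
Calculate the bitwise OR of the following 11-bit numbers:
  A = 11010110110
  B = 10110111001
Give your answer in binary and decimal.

Apply | to each column (1 where either bit is 1):
  11010110110
| 10110111001
-------------
  11110111111

Answer: 11110111111 (1983)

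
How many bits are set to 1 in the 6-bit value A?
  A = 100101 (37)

100101
1-bits at positions (from bit 0 = LSB): 0, 2, 5
Count = 3

Answer: 3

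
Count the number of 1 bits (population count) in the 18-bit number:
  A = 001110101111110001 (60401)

001110101111110001
1-bits at positions (from bit 0 = LSB): 0, 4, 5, 6, 7, 8, 9, 11, 13, 14, 15
Count = 11

Answer: 11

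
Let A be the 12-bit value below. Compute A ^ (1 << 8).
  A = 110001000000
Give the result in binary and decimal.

Mask = 1 << 8 = 000100000000
Bit 8 of A is 0; XOR with the mask flips it to 1.
  110001000000
^ 000100000000
--------------
  110101000000

Answer: 110101000000 (3392)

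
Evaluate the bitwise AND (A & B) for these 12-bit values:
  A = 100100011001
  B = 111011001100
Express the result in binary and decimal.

Apply & to each column (1 only where both bits are 1):
  100100011001
& 111011001100
--------------
  100000001000

Answer: 100000001000 (2056)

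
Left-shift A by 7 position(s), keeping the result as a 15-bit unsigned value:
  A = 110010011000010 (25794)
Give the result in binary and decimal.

Shift left by 7: drop the top 7 bit(s), append 7 zero(s) on the right.
  110010011000010  ->  discard [1100100], keep [11000010], append 0000000
= 110000100000000

Answer: 110000100000000 (24832)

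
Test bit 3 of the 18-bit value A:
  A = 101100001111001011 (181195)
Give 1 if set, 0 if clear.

Bit 3 is the 4th from the right.
  101100001111001011
                ^
That bit is 1.

Answer: 1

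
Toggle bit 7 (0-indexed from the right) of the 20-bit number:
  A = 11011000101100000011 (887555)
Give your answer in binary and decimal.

Mask = 1 << 7 = 00000000000010000000
Bit 7 of A is 0; XOR with the mask flips it to 1.
  11011000101100000011
^ 00000000000010000000
----------------------
  11011000101110000011

Answer: 11011000101110000011 (887683)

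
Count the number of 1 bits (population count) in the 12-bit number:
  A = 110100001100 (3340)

110100001100
1-bits at positions (from bit 0 = LSB): 2, 3, 8, 10, 11
Count = 5

Answer: 5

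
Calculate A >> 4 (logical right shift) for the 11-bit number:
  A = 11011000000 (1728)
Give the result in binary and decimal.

Logical shift right by 4: drop the bottom 4 bit(s), prepend 4 zero(s) on the left.
  11011000000  ->  keep [1101100], discard [0000], prepend 0000
= 00001101100

Answer: 00001101100 (108)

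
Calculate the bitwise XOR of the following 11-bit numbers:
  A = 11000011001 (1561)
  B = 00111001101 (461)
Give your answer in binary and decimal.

Apply ^ to each column (1 where bits differ):
  11000011001
^ 00111001101
-------------
  11111010100

Answer: 11111010100 (2004)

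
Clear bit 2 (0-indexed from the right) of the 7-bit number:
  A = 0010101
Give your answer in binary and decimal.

Mask = ~(1 << 2) = 1111011
Bit 2 of A is 1, so AND-ing with the mask clears it to 0.
  0010101
& 1111011
---------
  0010001

Answer: 0010001 (17)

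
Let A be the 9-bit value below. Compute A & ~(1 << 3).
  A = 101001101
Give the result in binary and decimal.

Mask = ~(1 << 3) = 111110111
Bit 3 of A is 1, so AND-ing with the mask clears it to 0.
  101001101
& 111110111
-----------
  101000101

Answer: 101000101 (325)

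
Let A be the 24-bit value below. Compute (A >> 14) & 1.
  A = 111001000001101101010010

Bit 14 is the 15th from the right.
  111001000001101101010010
           ^
That bit is 0.

Answer: 0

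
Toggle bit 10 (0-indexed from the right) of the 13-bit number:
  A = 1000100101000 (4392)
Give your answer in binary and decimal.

Mask = 1 << 10 = 0010000000000
Bit 10 of A is 0; XOR with the mask flips it to 1.
  1000100101000
^ 0010000000000
---------------
  1010100101000

Answer: 1010100101000 (5416)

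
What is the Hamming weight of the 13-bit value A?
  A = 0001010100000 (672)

0001010100000
1-bits at positions (from bit 0 = LSB): 5, 7, 9
Count = 3

Answer: 3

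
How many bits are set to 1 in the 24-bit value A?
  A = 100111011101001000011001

100111011101001000011001
1-bits at positions (from bit 0 = LSB): 0, 3, 4, 9, 12, 14, 15, 16, 18, 19, 20, 23
Count = 12

Answer: 12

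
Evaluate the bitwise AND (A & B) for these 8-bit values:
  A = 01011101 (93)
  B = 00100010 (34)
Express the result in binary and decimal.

Apply & to each column (1 only where both bits are 1):
  01011101
& 00100010
----------
  00000000

Answer: 00000000 (0)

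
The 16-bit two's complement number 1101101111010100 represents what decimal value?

MSB is 1, so the value is negative. Find the magnitude:
1. Invert bits:  0010010000101011
2. Add 1:        0010010000101100  = 9260
3. Apply sign:   -9260

Answer: -9260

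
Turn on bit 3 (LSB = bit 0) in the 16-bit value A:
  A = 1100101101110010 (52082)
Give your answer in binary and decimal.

Mask = 1 << 3 = 0000000000001000
Bit 3 of A is 0, so OR-ing with the mask flips it to 1.
  1100101101110010
| 0000000000001000
------------------
  1100101101111010

Answer: 1100101101111010 (52090)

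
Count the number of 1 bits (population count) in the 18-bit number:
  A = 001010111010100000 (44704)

001010111010100000
1-bits at positions (from bit 0 = LSB): 5, 7, 9, 10, 11, 13, 15
Count = 7

Answer: 7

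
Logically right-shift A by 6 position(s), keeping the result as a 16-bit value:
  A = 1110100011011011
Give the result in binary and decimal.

Logical shift right by 6: drop the bottom 6 bit(s), prepend 6 zero(s) on the left.
  1110100011011011  ->  keep [1110100011], discard [011011], prepend 000000
= 0000001110100011

Answer: 0000001110100011 (931)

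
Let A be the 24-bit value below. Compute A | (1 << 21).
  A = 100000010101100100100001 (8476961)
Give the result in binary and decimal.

Mask = 1 << 21 = 001000000000000000000000
Bit 21 of A is 0, so OR-ing with the mask flips it to 1.
  100000010101100100100001
| 001000000000000000000000
--------------------------
  101000010101100100100001

Answer: 101000010101100100100001 (10574113)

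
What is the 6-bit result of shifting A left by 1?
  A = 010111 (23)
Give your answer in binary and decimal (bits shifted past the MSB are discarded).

Shift left by 1: drop the top 1 bit(s), append 1 zero(s) on the right.
  010111  ->  discard [0], keep [10111], append 0
= 101110

Answer: 101110 (46)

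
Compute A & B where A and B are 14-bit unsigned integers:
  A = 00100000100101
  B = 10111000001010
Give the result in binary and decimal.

Apply & to each column (1 only where both bits are 1):
  00100000100101
& 10111000001010
----------------
  00100000000000

Answer: 00100000000000 (2048)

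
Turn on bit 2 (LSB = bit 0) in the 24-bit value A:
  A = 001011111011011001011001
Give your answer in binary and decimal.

Mask = 1 << 2 = 000000000000000000000100
Bit 2 of A is 0, so OR-ing with the mask flips it to 1.
  001011111011011001011001
| 000000000000000000000100
--------------------------
  001011111011011001011101

Answer: 001011111011011001011101 (3126877)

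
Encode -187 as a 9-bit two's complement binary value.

1. Binary of +187:  010111011
2. Invert bits:     101000100
3. Add 1:           101000101

Answer: 101000101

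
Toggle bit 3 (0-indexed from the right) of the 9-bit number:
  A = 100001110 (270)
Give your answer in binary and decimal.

Mask = 1 << 3 = 000001000
Bit 3 of A is 1; XOR with the mask flips it to 0.
  100001110
^ 000001000
-----------
  100000110

Answer: 100000110 (262)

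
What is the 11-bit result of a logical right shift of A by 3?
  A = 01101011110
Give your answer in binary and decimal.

Logical shift right by 3: drop the bottom 3 bit(s), prepend 3 zero(s) on the left.
  01101011110  ->  keep [01101011], discard [110], prepend 000
= 00001101011

Answer: 00001101011 (107)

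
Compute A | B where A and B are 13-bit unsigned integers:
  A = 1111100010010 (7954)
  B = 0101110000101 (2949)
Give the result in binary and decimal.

Apply | to each column (1 where either bit is 1):
  1111100010010
| 0101110000101
---------------
  1111110010111

Answer: 1111110010111 (8087)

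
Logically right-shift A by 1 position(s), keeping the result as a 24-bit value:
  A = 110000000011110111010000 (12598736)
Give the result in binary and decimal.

Logical shift right by 1: drop the bottom 1 bit(s), prepend 1 zero(s) on the left.
  110000000011110111010000  ->  keep [11000000001111011101000], discard [0], prepend 0
= 011000000001111011101000

Answer: 011000000001111011101000 (6299368)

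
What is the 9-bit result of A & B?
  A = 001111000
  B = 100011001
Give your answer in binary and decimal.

Apply & to each column (1 only where both bits are 1):
  001111000
& 100011001
-----------
  000011000

Answer: 000011000 (24)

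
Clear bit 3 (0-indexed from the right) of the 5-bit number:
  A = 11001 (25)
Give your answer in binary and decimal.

Mask = ~(1 << 3) = 10111
Bit 3 of A is 1, so AND-ing with the mask clears it to 0.
  11001
& 10111
-------
  10001

Answer: 10001 (17)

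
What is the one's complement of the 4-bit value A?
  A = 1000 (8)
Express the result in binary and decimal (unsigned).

Flip each bit (0->1, 1->0):
  1000
  0111

Answer: 0111 (7)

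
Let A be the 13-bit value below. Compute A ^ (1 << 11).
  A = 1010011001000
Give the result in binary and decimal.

Mask = 1 << 11 = 0100000000000
Bit 11 of A is 0; XOR with the mask flips it to 1.
  1010011001000
^ 0100000000000
---------------
  1110011001000

Answer: 1110011001000 (7368)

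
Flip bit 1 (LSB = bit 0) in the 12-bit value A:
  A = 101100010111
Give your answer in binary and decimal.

Mask = 1 << 1 = 000000000010
Bit 1 of A is 1; XOR with the mask flips it to 0.
  101100010111
^ 000000000010
--------------
  101100010101

Answer: 101100010101 (2837)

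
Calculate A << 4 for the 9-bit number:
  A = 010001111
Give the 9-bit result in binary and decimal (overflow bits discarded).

Shift left by 4: drop the top 4 bit(s), append 4 zero(s) on the right.
  010001111  ->  discard [0100], keep [01111], append 0000
= 011110000

Answer: 011110000 (240)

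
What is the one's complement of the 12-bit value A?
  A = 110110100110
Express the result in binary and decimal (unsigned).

Flip each bit (0->1, 1->0):
  110110100110
  001001011001

Answer: 001001011001 (601)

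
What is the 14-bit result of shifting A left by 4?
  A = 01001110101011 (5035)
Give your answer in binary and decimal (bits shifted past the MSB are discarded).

Shift left by 4: drop the top 4 bit(s), append 4 zero(s) on the right.
  01001110101011  ->  discard [0100], keep [1110101011], append 0000
= 11101010110000

Answer: 11101010110000 (15024)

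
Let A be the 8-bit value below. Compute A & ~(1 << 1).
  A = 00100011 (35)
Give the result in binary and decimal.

Mask = ~(1 << 1) = 11111101
Bit 1 of A is 1, so AND-ing with the mask clears it to 0.
  00100011
& 11111101
----------
  00100001

Answer: 00100001 (33)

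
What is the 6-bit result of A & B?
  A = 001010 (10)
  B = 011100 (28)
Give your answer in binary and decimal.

Apply & to each column (1 only where both bits are 1):
  001010
& 011100
--------
  001000

Answer: 001000 (8)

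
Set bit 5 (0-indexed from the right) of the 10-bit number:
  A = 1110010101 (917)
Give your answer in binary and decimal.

Mask = 1 << 5 = 0000100000
Bit 5 of A is 0, so OR-ing with the mask flips it to 1.
  1110010101
| 0000100000
------------
  1110110101

Answer: 1110110101 (949)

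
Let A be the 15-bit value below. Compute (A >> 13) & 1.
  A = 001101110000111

Bit 13 is the 14th from the right.
  001101110000111
   ^
That bit is 0.

Answer: 0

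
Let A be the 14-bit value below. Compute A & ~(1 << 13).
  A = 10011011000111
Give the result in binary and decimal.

Mask = ~(1 << 13) = 01111111111111
Bit 13 of A is 1, so AND-ing with the mask clears it to 0.
  10011011000111
& 01111111111111
----------------
  00011011000111

Answer: 00011011000111 (1735)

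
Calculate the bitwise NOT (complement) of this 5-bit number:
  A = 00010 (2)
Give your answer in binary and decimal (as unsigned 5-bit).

Flip each bit (0->1, 1->0):
  00010
  11101

Answer: 11101 (29)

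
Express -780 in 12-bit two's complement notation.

1. Binary of +780:  001100001100
2. Invert bits:     110011110011
3. Add 1:           110011110100

Answer: 110011110100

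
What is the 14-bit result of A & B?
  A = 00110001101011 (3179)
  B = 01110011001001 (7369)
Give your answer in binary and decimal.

Apply & to each column (1 only where both bits are 1):
  00110001101011
& 01110011001001
----------------
  00110001001001

Answer: 00110001001001 (3145)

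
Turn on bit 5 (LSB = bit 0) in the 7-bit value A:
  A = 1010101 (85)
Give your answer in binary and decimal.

Mask = 1 << 5 = 0100000
Bit 5 of A is 0, so OR-ing with the mask flips it to 1.
  1010101
| 0100000
---------
  1110101

Answer: 1110101 (117)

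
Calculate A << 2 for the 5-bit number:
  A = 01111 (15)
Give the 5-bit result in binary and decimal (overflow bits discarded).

Shift left by 2: drop the top 2 bit(s), append 2 zero(s) on the right.
  01111  ->  discard [01], keep [111], append 00
= 11100

Answer: 11100 (28)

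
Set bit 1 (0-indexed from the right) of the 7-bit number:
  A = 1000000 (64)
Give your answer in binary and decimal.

Mask = 1 << 1 = 0000010
Bit 1 of A is 0, so OR-ing with the mask flips it to 1.
  1000000
| 0000010
---------
  1000010

Answer: 1000010 (66)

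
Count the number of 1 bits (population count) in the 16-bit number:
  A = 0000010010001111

0000010010001111
1-bits at positions (from bit 0 = LSB): 0, 1, 2, 3, 7, 10
Count = 6

Answer: 6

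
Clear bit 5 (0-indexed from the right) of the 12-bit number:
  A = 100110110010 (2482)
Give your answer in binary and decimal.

Mask = ~(1 << 5) = 111111011111
Bit 5 of A is 1, so AND-ing with the mask clears it to 0.
  100110110010
& 111111011111
--------------
  100110010010

Answer: 100110010010 (2450)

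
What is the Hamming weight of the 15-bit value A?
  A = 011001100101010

011001100101010
1-bits at positions (from bit 0 = LSB): 1, 3, 5, 8, 9, 12, 13
Count = 7

Answer: 7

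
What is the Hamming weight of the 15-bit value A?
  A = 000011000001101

000011000001101
1-bits at positions (from bit 0 = LSB): 0, 2, 3, 9, 10
Count = 5

Answer: 5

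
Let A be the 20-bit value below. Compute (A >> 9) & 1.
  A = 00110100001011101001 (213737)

Bit 9 is the 10th from the right.
  00110100001011101001
            ^
That bit is 1.

Answer: 1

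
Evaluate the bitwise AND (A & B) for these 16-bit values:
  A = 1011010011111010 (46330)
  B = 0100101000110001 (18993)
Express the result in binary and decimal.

Apply & to each column (1 only where both bits are 1):
  1011010011111010
& 0100101000110001
------------------
  0000000000110000

Answer: 0000000000110000 (48)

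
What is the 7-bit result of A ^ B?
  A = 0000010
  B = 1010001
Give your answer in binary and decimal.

Apply ^ to each column (1 where bits differ):
  0000010
^ 1010001
---------
  1010011

Answer: 1010011 (83)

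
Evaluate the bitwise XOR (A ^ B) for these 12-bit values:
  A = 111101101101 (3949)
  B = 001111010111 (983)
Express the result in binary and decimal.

Apply ^ to each column (1 where bits differ):
  111101101101
^ 001111010111
--------------
  110010111010

Answer: 110010111010 (3258)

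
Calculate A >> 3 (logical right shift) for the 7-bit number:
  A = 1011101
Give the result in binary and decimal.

Logical shift right by 3: drop the bottom 3 bit(s), prepend 3 zero(s) on the left.
  1011101  ->  keep [1011], discard [101], prepend 000
= 0001011

Answer: 0001011 (11)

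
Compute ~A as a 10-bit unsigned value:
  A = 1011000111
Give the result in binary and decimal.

Flip each bit (0->1, 1->0):
  1011000111
  0100111000

Answer: 0100111000 (312)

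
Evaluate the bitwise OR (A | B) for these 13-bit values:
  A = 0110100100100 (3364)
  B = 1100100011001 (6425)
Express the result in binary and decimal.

Apply | to each column (1 where either bit is 1):
  0110100100100
| 1100100011001
---------------
  1110100111101

Answer: 1110100111101 (7485)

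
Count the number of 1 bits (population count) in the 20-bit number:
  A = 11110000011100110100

11110000011100110100
1-bits at positions (from bit 0 = LSB): 2, 4, 5, 8, 9, 10, 16, 17, 18, 19
Count = 10

Answer: 10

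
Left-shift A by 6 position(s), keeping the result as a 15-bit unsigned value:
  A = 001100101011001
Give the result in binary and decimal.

Shift left by 6: drop the top 6 bit(s), append 6 zero(s) on the right.
  001100101011001  ->  discard [001100], keep [101011001], append 000000
= 101011001000000

Answer: 101011001000000 (22080)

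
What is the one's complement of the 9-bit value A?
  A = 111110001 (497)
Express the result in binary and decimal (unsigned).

Flip each bit (0->1, 1->0):
  111110001
  000001110

Answer: 000001110 (14)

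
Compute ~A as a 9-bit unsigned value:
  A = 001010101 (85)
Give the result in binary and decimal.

Flip each bit (0->1, 1->0):
  001010101
  110101010

Answer: 110101010 (426)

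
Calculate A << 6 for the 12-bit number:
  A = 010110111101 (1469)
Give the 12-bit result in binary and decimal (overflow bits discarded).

Shift left by 6: drop the top 6 bit(s), append 6 zero(s) on the right.
  010110111101  ->  discard [010110], keep [111101], append 000000
= 111101000000

Answer: 111101000000 (3904)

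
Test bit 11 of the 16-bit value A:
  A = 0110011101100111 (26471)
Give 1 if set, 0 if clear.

Bit 11 is the 12th from the right.
  0110011101100111
      ^
That bit is 0.

Answer: 0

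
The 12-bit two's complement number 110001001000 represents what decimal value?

MSB is 1, so the value is negative. Find the magnitude:
1. Invert bits:  001110110111
2. Add 1:        001110111000  = 952
3. Apply sign:   -952

Answer: -952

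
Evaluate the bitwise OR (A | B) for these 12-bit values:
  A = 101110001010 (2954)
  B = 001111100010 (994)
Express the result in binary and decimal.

Apply | to each column (1 where either bit is 1):
  101110001010
| 001111100010
--------------
  101111101010

Answer: 101111101010 (3050)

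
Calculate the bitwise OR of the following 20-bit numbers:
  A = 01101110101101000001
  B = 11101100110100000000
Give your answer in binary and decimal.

Apply | to each column (1 where either bit is 1):
  01101110101101000001
| 11101100110100000000
----------------------
  11101110111101000001

Answer: 11101110111101000001 (978753)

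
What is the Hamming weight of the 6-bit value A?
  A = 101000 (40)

101000
1-bits at positions (from bit 0 = LSB): 3, 5
Count = 2

Answer: 2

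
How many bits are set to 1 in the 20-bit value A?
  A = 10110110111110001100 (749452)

10110110111110001100
1-bits at positions (from bit 0 = LSB): 2, 3, 7, 8, 9, 10, 11, 13, 14, 16, 17, 19
Count = 12

Answer: 12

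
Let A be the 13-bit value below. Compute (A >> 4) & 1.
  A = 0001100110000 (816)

Bit 4 is the 5th from the right.
  0001100110000
          ^
That bit is 1.

Answer: 1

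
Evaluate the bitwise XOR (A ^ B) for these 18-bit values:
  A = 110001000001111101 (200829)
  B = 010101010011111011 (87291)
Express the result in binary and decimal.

Apply ^ to each column (1 where bits differ):
  110001000001111101
^ 010101010011111011
--------------------
  100100010010000110

Answer: 100100010010000110 (148614)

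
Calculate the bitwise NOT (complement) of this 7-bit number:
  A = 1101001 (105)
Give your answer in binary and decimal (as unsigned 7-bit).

Flip each bit (0->1, 1->0):
  1101001
  0010110

Answer: 0010110 (22)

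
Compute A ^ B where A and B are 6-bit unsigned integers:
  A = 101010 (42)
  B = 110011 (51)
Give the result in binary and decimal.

Apply ^ to each column (1 where bits differ):
  101010
^ 110011
--------
  011001

Answer: 011001 (25)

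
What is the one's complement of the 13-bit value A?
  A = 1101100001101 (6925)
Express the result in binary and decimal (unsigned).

Flip each bit (0->1, 1->0):
  1101100001101
  0010011110010

Answer: 0010011110010 (1266)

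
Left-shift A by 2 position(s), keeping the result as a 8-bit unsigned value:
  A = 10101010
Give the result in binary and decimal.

Shift left by 2: drop the top 2 bit(s), append 2 zero(s) on the right.
  10101010  ->  discard [10], keep [101010], append 00
= 10101000

Answer: 10101000 (168)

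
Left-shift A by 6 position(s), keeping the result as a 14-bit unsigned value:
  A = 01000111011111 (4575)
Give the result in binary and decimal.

Shift left by 6: drop the top 6 bit(s), append 6 zero(s) on the right.
  01000111011111  ->  discard [010001], keep [11011111], append 000000
= 11011111000000

Answer: 11011111000000 (14272)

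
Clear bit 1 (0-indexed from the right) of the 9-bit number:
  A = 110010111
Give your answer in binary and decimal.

Mask = ~(1 << 1) = 111111101
Bit 1 of A is 1, so AND-ing with the mask clears it to 0.
  110010111
& 111111101
-----------
  110010101

Answer: 110010101 (405)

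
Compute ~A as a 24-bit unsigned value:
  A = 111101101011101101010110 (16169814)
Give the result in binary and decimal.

Flip each bit (0->1, 1->0):
  111101101011101101010110
  000010010100010010101001

Answer: 000010010100010010101001 (607401)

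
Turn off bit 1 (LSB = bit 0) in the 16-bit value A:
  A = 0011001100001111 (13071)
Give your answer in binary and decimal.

Mask = ~(1 << 1) = 1111111111111101
Bit 1 of A is 1, so AND-ing with the mask clears it to 0.
  0011001100001111
& 1111111111111101
------------------
  0011001100001101

Answer: 0011001100001101 (13069)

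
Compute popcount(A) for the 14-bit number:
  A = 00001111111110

00001111111110
1-bits at positions (from bit 0 = LSB): 1, 2, 3, 4, 5, 6, 7, 8, 9
Count = 9

Answer: 9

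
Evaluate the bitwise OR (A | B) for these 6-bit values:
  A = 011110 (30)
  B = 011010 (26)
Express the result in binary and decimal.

Apply | to each column (1 where either bit is 1):
  011110
| 011010
--------
  011110

Answer: 011110 (30)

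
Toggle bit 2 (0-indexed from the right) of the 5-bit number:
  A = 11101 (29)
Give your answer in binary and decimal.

Mask = 1 << 2 = 00100
Bit 2 of A is 1; XOR with the mask flips it to 0.
  11101
^ 00100
-------
  11001

Answer: 11001 (25)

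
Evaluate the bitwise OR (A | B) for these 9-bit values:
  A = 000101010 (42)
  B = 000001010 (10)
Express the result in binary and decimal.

Apply | to each column (1 where either bit is 1):
  000101010
| 000001010
-----------
  000101010

Answer: 000101010 (42)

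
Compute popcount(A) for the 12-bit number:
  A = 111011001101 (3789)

111011001101
1-bits at positions (from bit 0 = LSB): 0, 2, 3, 6, 7, 9, 10, 11
Count = 8

Answer: 8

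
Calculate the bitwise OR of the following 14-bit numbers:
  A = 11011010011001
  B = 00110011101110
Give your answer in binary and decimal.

Apply | to each column (1 where either bit is 1):
  11011010011001
| 00110011101110
----------------
  11111011111111

Answer: 11111011111111 (16127)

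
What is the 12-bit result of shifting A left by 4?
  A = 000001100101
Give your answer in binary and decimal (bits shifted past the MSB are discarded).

Shift left by 4: drop the top 4 bit(s), append 4 zero(s) on the right.
  000001100101  ->  discard [0000], keep [01100101], append 0000
= 011001010000

Answer: 011001010000 (1616)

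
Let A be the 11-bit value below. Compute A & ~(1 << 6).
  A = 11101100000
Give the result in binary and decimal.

Mask = ~(1 << 6) = 11110111111
Bit 6 of A is 1, so AND-ing with the mask clears it to 0.
  11101100000
& 11110111111
-------------
  11100100000

Answer: 11100100000 (1824)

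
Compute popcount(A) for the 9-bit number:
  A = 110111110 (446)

110111110
1-bits at positions (from bit 0 = LSB): 1, 2, 3, 4, 5, 7, 8
Count = 7

Answer: 7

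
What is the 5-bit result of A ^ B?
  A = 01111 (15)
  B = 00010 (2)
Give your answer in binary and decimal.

Apply ^ to each column (1 where bits differ):
  01111
^ 00010
-------
  01101

Answer: 01101 (13)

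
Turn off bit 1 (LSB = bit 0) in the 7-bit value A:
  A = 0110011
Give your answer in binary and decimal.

Mask = ~(1 << 1) = 1111101
Bit 1 of A is 1, so AND-ing with the mask clears it to 0.
  0110011
& 1111101
---------
  0110001

Answer: 0110001 (49)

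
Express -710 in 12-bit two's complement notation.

1. Binary of +710:  001011000110
2. Invert bits:     110100111001
3. Add 1:           110100111010

Answer: 110100111010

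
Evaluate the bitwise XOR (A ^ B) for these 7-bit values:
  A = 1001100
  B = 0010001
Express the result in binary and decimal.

Apply ^ to each column (1 where bits differ):
  1001100
^ 0010001
---------
  1011101

Answer: 1011101 (93)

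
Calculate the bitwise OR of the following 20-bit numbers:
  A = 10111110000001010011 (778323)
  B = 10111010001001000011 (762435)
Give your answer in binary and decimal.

Apply | to each column (1 where either bit is 1):
  10111110000001010011
| 10111010001001000011
----------------------
  10111110001001010011

Answer: 10111110001001010011 (778835)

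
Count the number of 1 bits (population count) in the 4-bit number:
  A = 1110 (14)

1110
1-bits at positions (from bit 0 = LSB): 1, 2, 3
Count = 3

Answer: 3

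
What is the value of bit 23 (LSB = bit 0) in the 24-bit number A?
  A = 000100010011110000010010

Bit 23 is the 24th from the right.
  000100010011110000010010
  ^
That bit is 0.

Answer: 0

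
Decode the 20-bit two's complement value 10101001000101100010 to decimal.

MSB is 1, so the value is negative. Find the magnitude:
1. Invert bits:  01010110111010011101
2. Add 1:        01010110111010011110  = 355998
3. Apply sign:   -355998

Answer: -355998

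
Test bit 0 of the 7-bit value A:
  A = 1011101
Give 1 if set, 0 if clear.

Bit 0 is the 1st from the right.
  1011101
        ^
That bit is 1.

Answer: 1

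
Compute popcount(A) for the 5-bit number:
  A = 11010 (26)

11010
1-bits at positions (from bit 0 = LSB): 1, 3, 4
Count = 3

Answer: 3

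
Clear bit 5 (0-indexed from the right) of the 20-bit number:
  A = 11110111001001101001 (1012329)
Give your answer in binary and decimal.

Mask = ~(1 << 5) = 11111111111111011111
Bit 5 of A is 1, so AND-ing with the mask clears it to 0.
  11110111001001101001
& 11111111111111011111
----------------------
  11110111001001001001

Answer: 11110111001001001001 (1012297)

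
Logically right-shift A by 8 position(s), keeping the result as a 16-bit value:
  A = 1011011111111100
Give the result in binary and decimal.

Logical shift right by 8: drop the bottom 8 bit(s), prepend 8 zero(s) on the left.
  1011011111111100  ->  keep [10110111], discard [11111100], prepend 00000000
= 0000000010110111

Answer: 0000000010110111 (183)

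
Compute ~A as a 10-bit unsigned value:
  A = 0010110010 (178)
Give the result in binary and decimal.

Flip each bit (0->1, 1->0):
  0010110010
  1101001101

Answer: 1101001101 (845)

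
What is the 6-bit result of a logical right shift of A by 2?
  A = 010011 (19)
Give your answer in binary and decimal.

Logical shift right by 2: drop the bottom 2 bit(s), prepend 2 zero(s) on the left.
  010011  ->  keep [0100], discard [11], prepend 00
= 000100

Answer: 000100 (4)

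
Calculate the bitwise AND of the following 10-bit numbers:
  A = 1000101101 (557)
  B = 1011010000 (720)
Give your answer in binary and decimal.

Apply & to each column (1 only where both bits are 1):
  1000101101
& 1011010000
------------
  1000000000

Answer: 1000000000 (512)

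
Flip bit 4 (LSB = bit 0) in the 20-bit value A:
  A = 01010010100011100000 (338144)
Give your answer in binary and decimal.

Mask = 1 << 4 = 00000000000000010000
Bit 4 of A is 0; XOR with the mask flips it to 1.
  01010010100011100000
^ 00000000000000010000
----------------------
  01010010100011110000

Answer: 01010010100011110000 (338160)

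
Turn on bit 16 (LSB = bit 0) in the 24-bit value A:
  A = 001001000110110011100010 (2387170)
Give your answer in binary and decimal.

Mask = 1 << 16 = 000000010000000000000000
Bit 16 of A is 0, so OR-ing with the mask flips it to 1.
  001001000110110011100010
| 000000010000000000000000
--------------------------
  001001010110110011100010

Answer: 001001010110110011100010 (2452706)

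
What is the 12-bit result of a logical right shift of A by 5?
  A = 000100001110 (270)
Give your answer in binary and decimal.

Logical shift right by 5: drop the bottom 5 bit(s), prepend 5 zero(s) on the left.
  000100001110  ->  keep [0001000], discard [01110], prepend 00000
= 000000001000

Answer: 000000001000 (8)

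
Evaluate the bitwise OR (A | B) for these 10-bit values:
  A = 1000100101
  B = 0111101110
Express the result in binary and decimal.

Apply | to each column (1 where either bit is 1):
  1000100101
| 0111101110
------------
  1111101111

Answer: 1111101111 (1007)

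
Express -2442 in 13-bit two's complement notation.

1. Binary of +2442:  0100110001010
2. Invert bits:     1011001110101
3. Add 1:           1011001110110

Answer: 1011001110110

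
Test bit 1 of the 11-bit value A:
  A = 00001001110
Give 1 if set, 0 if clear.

Bit 1 is the 2nd from the right.
  00001001110
           ^
That bit is 1.

Answer: 1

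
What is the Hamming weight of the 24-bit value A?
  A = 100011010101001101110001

100011010101001101110001
1-bits at positions (from bit 0 = LSB): 0, 4, 5, 6, 8, 9, 12, 14, 16, 18, 19, 23
Count = 12

Answer: 12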